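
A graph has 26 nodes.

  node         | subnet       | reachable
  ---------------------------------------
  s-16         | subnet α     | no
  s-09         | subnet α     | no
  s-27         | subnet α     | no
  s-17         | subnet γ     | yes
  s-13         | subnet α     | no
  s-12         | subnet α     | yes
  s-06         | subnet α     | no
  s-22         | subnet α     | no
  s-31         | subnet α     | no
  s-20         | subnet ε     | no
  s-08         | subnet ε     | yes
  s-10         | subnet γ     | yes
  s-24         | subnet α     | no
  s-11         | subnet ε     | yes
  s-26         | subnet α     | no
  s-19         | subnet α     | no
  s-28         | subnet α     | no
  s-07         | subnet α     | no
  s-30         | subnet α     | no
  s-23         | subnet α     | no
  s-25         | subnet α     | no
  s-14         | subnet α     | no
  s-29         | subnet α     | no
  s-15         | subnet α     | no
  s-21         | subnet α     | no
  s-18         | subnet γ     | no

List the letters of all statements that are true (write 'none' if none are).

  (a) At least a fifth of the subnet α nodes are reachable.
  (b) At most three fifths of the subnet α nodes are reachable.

(b)

|A| = 20, |A ∩ B| = 1, |A ∖ B| = 19.
(a) |A ∩ B| / |A| ≥ 1/5: fails.
(b) |A ∩ B| / |A| ≤ 3/5: holds.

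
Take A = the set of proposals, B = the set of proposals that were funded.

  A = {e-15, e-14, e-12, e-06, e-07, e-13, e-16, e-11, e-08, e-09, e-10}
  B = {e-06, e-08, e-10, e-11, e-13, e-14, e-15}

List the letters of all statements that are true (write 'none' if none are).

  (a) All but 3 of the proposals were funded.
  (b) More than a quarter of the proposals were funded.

(b)

|A| = 11, |A ∩ B| = 7, |A ∖ B| = 4.
(a) |A ∖ B| = 3: fails.
(b) |A ∩ B| / |A| > 1/4: holds.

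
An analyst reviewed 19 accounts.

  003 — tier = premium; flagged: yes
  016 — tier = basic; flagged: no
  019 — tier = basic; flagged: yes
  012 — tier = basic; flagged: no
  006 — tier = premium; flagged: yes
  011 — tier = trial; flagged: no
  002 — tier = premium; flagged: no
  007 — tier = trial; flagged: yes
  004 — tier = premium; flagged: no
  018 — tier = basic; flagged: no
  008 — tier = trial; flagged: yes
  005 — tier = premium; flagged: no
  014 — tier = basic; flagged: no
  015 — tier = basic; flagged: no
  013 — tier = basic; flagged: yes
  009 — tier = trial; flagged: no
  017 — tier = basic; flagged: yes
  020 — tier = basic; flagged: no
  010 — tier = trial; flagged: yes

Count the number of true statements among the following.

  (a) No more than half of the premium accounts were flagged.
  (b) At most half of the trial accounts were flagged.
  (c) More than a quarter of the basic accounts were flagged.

(a) premium: |A| = 5, |A ∩ B| = 2; needs |A ∩ B| ≤ |A ∖ B| — true.
(b) trial: |A| = 5, |A ∩ B| = 3; needs |A ∩ B| ≤ |A ∖ B| — false.
(c) basic: |A| = 9, |A ∩ B| = 3; needs |A ∩ B| / |A| > 1/4 — true.

2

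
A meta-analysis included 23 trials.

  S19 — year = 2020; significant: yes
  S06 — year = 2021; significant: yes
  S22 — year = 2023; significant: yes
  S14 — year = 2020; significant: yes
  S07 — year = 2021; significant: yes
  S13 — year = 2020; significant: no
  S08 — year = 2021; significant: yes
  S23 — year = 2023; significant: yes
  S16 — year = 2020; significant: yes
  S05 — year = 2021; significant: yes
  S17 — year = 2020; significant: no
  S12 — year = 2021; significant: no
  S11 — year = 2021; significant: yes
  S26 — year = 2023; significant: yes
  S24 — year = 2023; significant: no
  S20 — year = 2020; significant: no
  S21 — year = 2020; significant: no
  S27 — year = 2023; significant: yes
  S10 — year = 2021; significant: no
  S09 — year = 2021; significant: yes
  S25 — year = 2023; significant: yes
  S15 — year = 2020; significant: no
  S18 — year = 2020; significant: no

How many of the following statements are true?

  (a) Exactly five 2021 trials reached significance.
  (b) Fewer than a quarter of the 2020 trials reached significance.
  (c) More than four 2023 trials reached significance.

1

(a) 2021: |A| = 8, |A ∩ B| = 6; needs |A ∩ B| = 5 — false.
(b) 2020: |A| = 9, |A ∩ B| = 3; needs |A ∩ B| / |A| < 1/4 — false.
(c) 2023: |A| = 6, |A ∩ B| = 5; needs |A ∩ B| > 4 — true.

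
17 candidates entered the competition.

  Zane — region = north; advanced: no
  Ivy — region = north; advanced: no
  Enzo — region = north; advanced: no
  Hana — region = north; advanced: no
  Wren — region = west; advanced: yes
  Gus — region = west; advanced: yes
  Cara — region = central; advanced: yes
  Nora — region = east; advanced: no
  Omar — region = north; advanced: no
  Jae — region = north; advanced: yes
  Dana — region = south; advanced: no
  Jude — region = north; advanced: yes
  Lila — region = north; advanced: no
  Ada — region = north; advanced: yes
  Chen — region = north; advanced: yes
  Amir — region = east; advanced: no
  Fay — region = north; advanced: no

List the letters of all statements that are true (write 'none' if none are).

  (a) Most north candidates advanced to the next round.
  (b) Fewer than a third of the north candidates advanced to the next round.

|A| = 11, |A ∩ B| = 4, |A ∖ B| = 7.
(a) |A ∩ B| > |A ∖ B|: fails.
(b) |A ∩ B| / |A| < 1/3: fails.

none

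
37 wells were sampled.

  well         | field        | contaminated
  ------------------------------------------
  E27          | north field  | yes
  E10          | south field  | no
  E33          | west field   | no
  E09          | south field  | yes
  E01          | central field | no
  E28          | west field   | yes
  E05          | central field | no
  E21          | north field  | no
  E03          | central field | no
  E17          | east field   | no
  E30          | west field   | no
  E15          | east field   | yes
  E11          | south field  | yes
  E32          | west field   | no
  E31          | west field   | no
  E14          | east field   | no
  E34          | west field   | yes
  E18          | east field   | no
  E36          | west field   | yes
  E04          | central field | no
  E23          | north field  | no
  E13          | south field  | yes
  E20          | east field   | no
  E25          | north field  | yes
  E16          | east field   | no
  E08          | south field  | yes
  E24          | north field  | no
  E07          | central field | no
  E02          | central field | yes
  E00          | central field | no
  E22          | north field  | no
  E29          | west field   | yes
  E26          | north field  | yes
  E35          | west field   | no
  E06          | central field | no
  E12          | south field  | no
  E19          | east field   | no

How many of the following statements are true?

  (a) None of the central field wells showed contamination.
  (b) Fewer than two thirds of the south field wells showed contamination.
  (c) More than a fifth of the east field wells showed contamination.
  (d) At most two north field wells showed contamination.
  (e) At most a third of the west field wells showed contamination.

(a) central field: |A| = 8, |A ∩ B| = 1; needs A ∩ B = ∅ (|A ∩ B| = 0) — false.
(b) south field: |A| = 6, |A ∩ B| = 4; needs |A ∩ B| / |A| < 2/3 — false.
(c) east field: |A| = 7, |A ∩ B| = 1; needs |A ∩ B| / |A| > 1/5 — false.
(d) north field: |A| = 7, |A ∩ B| = 3; needs |A ∩ B| ≤ 2 — false.
(e) west field: |A| = 9, |A ∩ B| = 4; needs |A ∩ B| / |A| ≤ 1/3 — false.

0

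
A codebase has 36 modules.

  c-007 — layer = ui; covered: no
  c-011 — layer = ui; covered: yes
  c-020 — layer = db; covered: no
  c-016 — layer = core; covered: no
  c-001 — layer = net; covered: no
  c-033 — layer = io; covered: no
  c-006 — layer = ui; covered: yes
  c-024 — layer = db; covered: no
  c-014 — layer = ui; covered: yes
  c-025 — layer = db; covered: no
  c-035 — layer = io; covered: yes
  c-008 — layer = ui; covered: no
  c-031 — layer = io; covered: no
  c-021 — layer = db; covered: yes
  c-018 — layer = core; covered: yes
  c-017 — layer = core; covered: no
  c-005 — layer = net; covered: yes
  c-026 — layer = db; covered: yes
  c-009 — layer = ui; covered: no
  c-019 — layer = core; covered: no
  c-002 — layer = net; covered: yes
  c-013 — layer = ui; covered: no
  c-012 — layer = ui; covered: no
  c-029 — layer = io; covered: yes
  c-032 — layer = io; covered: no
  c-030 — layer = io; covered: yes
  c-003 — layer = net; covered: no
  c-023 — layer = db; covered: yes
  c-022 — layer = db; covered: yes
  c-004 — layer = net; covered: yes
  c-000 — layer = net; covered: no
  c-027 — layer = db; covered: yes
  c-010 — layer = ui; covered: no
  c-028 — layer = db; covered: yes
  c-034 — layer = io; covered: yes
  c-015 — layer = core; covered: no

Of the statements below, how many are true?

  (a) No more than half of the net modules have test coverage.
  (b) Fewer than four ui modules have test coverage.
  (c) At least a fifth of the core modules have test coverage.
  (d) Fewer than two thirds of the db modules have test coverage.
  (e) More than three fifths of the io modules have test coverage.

3

(a) net: |A| = 6, |A ∩ B| = 3; needs |A ∩ B| ≤ |A ∖ B| — true.
(b) ui: |A| = 9, |A ∩ B| = 3; needs |A ∩ B| < 4 — true.
(c) core: |A| = 5, |A ∩ B| = 1; needs |A ∩ B| / |A| ≥ 1/5 — true.
(d) db: |A| = 9, |A ∩ B| = 6; needs |A ∩ B| / |A| < 2/3 — false.
(e) io: |A| = 7, |A ∩ B| = 4; needs |A ∩ B| / |A| > 3/5 — false.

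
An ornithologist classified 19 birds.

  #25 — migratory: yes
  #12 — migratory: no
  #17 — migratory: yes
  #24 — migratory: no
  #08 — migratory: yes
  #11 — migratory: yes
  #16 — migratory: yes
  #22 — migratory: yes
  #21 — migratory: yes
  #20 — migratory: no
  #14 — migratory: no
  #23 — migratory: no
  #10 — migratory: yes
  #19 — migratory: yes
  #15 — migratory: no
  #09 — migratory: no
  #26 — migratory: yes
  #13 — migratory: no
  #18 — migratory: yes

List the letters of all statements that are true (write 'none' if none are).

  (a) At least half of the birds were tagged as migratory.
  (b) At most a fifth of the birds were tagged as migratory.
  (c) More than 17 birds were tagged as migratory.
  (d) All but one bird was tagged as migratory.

|A| = 19, |A ∩ B| = 11, |A ∖ B| = 8.
(a) |A ∩ B| ≥ |A ∖ B|: holds.
(b) |A ∩ B| / |A| ≤ 1/5: fails.
(c) |A ∩ B| > 17: fails.
(d) |A ∖ B| = 1: fails.

(a)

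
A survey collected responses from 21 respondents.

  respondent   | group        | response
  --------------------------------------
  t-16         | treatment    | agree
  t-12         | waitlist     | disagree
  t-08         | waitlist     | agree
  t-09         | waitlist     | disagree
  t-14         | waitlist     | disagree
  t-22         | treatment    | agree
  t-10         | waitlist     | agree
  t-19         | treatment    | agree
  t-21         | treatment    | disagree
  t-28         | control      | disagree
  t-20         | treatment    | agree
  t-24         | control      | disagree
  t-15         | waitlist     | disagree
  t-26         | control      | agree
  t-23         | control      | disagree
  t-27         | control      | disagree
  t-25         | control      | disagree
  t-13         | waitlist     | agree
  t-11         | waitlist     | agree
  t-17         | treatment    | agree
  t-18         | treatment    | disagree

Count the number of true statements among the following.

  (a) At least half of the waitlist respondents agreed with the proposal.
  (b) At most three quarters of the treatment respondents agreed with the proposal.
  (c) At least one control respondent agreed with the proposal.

(a) waitlist: |A| = 8, |A ∩ B| = 4; needs |A ∩ B| ≥ |A ∖ B| — true.
(b) treatment: |A| = 7, |A ∩ B| = 5; needs |A ∩ B| / |A| ≤ 3/4 — true.
(c) control: |A| = 6, |A ∩ B| = 1; needs A ∩ B ≠ ∅ (|A ∩ B| ≥ 1) — true.

3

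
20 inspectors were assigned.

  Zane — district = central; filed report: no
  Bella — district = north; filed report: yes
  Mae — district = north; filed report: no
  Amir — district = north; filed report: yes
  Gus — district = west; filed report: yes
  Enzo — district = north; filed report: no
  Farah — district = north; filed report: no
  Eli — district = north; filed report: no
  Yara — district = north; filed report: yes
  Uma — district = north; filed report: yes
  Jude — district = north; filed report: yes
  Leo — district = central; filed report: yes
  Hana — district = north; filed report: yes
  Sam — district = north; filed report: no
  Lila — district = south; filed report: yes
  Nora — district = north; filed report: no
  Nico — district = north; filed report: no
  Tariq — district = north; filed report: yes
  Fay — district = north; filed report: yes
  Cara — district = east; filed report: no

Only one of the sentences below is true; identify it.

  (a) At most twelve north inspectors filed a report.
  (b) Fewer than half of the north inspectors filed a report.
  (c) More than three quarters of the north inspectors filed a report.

|A| = 15, |A ∩ B| = 8, |A ∖ B| = 7.
(a) requires |A ∩ B| ≤ 12: true.
(b) requires |A ∩ B| < |A ∖ B|: false.
(c) requires |A ∩ B| / |A| > 3/4: false.

(a)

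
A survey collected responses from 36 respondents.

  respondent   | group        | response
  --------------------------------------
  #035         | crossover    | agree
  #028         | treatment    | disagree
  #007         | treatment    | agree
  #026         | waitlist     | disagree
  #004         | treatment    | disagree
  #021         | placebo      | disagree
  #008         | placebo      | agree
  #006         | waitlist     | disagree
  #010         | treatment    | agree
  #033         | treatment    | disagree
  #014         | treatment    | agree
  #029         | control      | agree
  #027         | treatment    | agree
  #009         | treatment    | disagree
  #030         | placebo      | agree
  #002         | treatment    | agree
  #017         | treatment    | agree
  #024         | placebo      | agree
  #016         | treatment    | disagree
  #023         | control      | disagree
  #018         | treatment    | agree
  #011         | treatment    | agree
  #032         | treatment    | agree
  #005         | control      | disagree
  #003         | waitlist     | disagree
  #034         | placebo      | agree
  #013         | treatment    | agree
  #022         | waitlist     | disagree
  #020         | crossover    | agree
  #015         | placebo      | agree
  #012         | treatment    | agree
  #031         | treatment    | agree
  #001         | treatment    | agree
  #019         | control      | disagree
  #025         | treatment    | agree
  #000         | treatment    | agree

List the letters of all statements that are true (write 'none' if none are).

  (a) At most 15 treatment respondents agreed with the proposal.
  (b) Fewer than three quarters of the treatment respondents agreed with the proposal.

|A| = 20, |A ∩ B| = 15, |A ∖ B| = 5.
(a) |A ∩ B| ≤ 15: holds.
(b) |A ∩ B| / |A| < 3/4: fails.

(a)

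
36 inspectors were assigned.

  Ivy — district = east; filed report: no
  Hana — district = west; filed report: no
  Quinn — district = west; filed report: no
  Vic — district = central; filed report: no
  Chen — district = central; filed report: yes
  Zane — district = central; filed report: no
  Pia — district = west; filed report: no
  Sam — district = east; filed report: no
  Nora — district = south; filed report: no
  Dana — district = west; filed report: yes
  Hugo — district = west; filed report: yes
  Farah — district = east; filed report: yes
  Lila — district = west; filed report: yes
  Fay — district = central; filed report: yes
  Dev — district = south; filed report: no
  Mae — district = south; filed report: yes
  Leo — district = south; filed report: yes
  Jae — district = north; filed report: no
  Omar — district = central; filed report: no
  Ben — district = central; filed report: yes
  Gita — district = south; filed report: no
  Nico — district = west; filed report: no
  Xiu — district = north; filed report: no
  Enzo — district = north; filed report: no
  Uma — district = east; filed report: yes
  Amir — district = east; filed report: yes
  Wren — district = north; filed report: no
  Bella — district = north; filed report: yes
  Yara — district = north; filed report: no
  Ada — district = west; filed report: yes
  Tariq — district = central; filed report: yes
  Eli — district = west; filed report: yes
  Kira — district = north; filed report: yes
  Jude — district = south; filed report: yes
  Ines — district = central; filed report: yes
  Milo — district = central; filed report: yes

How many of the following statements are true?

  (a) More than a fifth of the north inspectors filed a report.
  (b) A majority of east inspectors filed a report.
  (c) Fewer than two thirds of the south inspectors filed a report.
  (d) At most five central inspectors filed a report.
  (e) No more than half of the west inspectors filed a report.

3

(a) north: |A| = 7, |A ∩ B| = 2; needs |A ∩ B| / |A| > 1/5 — true.
(b) east: |A| = 5, |A ∩ B| = 3; needs |A ∩ B| > |A ∖ B| — true.
(c) south: |A| = 6, |A ∩ B| = 3; needs |A ∩ B| / |A| < 2/3 — true.
(d) central: |A| = 9, |A ∩ B| = 6; needs |A ∩ B| ≤ 5 — false.
(e) west: |A| = 9, |A ∩ B| = 5; needs |A ∩ B| ≤ |A ∖ B| — false.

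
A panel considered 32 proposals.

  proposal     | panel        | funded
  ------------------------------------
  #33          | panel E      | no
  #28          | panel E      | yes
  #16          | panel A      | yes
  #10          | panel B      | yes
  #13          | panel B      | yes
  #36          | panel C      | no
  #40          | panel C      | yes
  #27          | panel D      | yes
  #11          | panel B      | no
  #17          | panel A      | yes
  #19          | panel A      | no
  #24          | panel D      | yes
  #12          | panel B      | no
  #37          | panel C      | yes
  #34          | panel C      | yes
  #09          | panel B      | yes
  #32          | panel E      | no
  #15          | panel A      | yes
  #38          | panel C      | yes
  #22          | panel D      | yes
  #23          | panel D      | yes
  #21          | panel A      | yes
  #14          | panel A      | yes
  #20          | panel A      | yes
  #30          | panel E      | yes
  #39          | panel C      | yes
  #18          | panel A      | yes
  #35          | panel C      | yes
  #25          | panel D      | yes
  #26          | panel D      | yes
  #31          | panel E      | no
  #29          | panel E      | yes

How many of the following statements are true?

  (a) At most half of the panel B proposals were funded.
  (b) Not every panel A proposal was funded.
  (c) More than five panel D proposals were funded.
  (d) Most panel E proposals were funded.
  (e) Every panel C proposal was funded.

(a) panel B: |A| = 5, |A ∩ B| = 3; needs |A ∩ B| ≤ |A ∖ B| — false.
(b) panel A: |A| = 8, |A ∩ B| = 7; needs A ⊄ B (|A ∖ B| ≥ 1) — true.
(c) panel D: |A| = 6, |A ∩ B| = 6; needs |A ∩ B| > 5 — true.
(d) panel E: |A| = 6, |A ∩ B| = 3; needs |A ∩ B| > |A ∖ B| — false.
(e) panel C: |A| = 7, |A ∩ B| = 6; needs A ⊆ B, i.e. every element of A is in B (|A ∖ B| = 0) — false.

2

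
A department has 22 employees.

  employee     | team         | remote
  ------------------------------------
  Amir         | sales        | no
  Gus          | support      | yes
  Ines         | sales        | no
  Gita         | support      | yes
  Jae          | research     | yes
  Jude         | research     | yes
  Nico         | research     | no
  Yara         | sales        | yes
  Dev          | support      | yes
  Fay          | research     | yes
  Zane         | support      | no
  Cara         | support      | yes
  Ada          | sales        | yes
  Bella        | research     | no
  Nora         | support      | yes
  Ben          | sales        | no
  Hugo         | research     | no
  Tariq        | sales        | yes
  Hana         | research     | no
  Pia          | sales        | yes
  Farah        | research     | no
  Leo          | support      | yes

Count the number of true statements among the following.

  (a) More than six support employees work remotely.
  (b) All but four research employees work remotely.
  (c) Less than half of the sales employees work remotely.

(a) support: |A| = 7, |A ∩ B| = 6; needs |A ∩ B| > 6 — false.
(b) research: |A| = 8, |A ∩ B| = 3; needs |A ∖ B| = 4 — false.
(c) sales: |A| = 7, |A ∩ B| = 4; needs |A ∩ B| < |A ∖ B| — false.

0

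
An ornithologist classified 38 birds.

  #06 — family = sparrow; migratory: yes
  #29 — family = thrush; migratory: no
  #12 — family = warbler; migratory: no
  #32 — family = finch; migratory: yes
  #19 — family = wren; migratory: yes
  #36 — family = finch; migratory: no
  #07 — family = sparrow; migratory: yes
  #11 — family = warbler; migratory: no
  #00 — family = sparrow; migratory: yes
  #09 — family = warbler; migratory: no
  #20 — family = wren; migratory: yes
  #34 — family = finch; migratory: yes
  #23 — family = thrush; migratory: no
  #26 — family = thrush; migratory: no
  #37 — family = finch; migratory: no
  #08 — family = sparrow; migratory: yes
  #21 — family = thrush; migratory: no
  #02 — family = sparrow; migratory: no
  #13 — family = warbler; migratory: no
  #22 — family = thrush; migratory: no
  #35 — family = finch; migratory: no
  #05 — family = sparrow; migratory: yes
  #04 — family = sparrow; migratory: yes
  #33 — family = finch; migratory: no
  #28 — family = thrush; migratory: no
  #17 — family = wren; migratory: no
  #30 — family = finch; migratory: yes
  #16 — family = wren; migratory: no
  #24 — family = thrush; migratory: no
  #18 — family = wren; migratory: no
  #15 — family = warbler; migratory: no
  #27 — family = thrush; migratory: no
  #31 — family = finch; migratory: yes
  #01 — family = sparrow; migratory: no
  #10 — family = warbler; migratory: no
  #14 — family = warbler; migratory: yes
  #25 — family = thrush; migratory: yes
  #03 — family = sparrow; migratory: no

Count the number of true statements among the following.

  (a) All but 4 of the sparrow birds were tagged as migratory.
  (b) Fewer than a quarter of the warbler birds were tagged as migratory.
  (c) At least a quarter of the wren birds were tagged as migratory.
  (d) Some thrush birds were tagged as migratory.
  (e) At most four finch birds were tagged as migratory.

4

(a) sparrow: |A| = 9, |A ∩ B| = 6; needs |A ∖ B| = 4 — false.
(b) warbler: |A| = 7, |A ∩ B| = 1; needs |A ∩ B| / |A| < 1/4 — true.
(c) wren: |A| = 5, |A ∩ B| = 2; needs |A ∩ B| / |A| ≥ 1/4 — true.
(d) thrush: |A| = 9, |A ∩ B| = 1; needs A ∩ B ≠ ∅ (|A ∩ B| ≥ 1) — true.
(e) finch: |A| = 8, |A ∩ B| = 4; needs |A ∩ B| ≤ 4 — true.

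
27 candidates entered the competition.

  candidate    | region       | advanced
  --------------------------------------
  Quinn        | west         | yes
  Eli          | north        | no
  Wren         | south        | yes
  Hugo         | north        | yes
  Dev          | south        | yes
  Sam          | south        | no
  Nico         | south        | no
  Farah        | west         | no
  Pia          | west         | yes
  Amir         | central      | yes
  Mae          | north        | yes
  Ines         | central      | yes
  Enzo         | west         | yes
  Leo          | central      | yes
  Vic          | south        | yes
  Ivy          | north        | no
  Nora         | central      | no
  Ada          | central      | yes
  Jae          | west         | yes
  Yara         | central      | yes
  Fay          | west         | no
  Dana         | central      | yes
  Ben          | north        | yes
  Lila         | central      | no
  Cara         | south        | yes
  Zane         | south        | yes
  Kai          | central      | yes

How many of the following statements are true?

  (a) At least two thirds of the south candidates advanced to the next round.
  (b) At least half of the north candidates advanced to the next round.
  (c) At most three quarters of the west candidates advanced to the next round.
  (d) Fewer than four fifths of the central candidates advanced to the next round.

4

(a) south: |A| = 7, |A ∩ B| = 5; needs |A ∩ B| / |A| ≥ 2/3 — true.
(b) north: |A| = 5, |A ∩ B| = 3; needs |A ∩ B| ≥ |A ∖ B| — true.
(c) west: |A| = 6, |A ∩ B| = 4; needs |A ∩ B| / |A| ≤ 3/4 — true.
(d) central: |A| = 9, |A ∩ B| = 7; needs |A ∩ B| / |A| < 4/5 — true.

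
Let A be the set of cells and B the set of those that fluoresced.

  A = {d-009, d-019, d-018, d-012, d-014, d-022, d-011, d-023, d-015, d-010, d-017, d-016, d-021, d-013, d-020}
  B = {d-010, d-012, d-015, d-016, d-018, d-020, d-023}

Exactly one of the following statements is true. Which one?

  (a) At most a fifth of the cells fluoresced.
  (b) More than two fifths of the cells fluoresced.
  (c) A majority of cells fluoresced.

|A| = 15, |A ∩ B| = 7, |A ∖ B| = 8.
(a) requires |A ∩ B| / |A| ≤ 1/5: false.
(b) requires |A ∩ B| / |A| > 2/5: true.
(c) requires |A ∩ B| > |A ∖ B|: false.

(b)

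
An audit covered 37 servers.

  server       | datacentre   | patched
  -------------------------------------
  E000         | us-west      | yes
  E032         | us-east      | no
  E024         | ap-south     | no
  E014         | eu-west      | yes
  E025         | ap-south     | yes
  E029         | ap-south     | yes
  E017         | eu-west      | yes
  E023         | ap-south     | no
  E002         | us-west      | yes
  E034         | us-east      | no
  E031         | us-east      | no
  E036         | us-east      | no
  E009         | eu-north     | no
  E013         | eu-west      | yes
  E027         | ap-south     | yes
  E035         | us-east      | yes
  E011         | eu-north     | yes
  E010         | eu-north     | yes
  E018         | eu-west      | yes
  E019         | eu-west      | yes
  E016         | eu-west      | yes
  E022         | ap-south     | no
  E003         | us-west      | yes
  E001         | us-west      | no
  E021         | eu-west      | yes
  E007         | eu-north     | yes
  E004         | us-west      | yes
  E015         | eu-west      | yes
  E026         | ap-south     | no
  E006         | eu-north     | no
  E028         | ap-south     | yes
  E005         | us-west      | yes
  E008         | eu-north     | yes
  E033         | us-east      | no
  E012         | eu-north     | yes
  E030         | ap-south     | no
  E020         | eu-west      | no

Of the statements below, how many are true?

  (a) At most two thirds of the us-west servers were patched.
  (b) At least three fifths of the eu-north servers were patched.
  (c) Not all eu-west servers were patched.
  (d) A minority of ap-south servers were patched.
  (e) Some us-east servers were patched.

(a) us-west: |A| = 6, |A ∩ B| = 5; needs |A ∩ B| / |A| ≤ 2/3 — false.
(b) eu-north: |A| = 7, |A ∩ B| = 5; needs |A ∩ B| / |A| ≥ 3/5 — true.
(c) eu-west: |A| = 9, |A ∩ B| = 8; needs A ⊄ B (|A ∖ B| ≥ 1) — true.
(d) ap-south: |A| = 9, |A ∩ B| = 4; needs |A ∩ B| < |A ∖ B| — true.
(e) us-east: |A| = 6, |A ∩ B| = 1; needs A ∩ B ≠ ∅ (|A ∩ B| ≥ 1) — true.

4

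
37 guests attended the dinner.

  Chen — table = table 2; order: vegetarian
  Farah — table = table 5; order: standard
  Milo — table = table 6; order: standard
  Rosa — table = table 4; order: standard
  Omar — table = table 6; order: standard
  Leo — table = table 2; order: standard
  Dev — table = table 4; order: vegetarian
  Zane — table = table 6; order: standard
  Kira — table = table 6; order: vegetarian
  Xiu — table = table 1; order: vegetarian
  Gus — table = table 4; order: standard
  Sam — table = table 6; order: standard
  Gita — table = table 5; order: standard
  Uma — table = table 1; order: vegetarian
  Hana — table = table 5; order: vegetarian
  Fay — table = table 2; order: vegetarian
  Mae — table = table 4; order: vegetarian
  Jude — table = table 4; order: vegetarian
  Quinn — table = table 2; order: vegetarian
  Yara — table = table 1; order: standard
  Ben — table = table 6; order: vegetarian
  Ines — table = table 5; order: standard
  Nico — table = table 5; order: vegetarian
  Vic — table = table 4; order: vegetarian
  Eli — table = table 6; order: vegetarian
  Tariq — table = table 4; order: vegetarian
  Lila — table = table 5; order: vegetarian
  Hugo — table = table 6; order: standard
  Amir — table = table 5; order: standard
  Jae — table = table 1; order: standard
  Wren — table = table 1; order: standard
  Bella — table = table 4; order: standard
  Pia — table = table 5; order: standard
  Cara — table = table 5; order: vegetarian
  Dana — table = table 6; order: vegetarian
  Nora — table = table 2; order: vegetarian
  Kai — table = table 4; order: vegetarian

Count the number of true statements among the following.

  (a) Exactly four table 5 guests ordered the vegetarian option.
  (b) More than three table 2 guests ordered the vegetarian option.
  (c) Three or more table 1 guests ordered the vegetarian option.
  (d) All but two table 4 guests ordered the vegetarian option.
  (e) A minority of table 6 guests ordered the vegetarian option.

(a) table 5: |A| = 9, |A ∩ B| = 4; needs |A ∩ B| = 4 — true.
(b) table 2: |A| = 5, |A ∩ B| = 4; needs |A ∩ B| > 3 — true.
(c) table 1: |A| = 5, |A ∩ B| = 2; needs |A ∩ B| ≥ 3 — false.
(d) table 4: |A| = 9, |A ∩ B| = 6; needs |A ∖ B| = 2 — false.
(e) table 6: |A| = 9, |A ∩ B| = 4; needs |A ∩ B| < |A ∖ B| — true.

3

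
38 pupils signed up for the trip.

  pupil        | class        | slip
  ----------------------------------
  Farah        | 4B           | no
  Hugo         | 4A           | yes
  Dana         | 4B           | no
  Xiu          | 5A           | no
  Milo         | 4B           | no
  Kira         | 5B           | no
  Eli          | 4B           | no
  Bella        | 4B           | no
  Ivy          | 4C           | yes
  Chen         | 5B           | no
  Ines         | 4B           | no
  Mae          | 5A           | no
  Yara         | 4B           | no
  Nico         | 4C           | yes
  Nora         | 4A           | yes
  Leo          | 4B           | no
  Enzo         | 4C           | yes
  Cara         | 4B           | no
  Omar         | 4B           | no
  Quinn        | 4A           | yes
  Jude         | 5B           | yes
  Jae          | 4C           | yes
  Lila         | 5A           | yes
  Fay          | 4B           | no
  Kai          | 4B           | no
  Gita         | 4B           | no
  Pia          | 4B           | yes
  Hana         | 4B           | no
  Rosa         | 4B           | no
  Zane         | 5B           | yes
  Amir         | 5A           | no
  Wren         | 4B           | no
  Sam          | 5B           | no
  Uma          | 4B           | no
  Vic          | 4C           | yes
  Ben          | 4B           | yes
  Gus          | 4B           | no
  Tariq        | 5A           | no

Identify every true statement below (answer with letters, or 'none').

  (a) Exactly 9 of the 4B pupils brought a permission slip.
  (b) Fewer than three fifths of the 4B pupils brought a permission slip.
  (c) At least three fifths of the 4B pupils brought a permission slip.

(b)

|A| = 20, |A ∩ B| = 2, |A ∖ B| = 18.
(a) |A ∩ B| = 9: fails.
(b) |A ∩ B| / |A| < 3/5: holds.
(c) |A ∩ B| / |A| ≥ 3/5: fails.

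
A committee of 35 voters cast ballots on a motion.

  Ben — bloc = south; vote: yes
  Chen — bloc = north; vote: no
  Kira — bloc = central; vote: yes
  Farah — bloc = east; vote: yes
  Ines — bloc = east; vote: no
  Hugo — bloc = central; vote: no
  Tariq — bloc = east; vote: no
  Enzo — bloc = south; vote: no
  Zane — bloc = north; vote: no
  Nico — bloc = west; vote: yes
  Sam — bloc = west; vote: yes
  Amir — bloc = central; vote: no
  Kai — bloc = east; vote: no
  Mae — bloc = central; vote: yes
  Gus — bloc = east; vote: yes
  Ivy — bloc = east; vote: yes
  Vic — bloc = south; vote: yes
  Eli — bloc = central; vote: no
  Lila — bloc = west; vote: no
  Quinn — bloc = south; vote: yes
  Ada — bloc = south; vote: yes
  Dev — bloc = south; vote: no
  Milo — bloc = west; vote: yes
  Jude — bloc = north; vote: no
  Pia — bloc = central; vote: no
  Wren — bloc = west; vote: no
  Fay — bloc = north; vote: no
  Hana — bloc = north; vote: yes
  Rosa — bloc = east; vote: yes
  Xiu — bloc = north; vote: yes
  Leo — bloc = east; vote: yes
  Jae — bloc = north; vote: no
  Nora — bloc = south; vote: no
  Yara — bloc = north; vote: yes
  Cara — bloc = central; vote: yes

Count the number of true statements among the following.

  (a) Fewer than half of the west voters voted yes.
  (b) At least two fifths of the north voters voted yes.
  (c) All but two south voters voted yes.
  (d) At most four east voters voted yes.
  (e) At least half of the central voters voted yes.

(a) west: |A| = 5, |A ∩ B| = 3; needs |A ∩ B| < |A ∖ B| — false.
(b) north: |A| = 8, |A ∩ B| = 3; needs |A ∩ B| / |A| ≥ 2/5 — false.
(c) south: |A| = 7, |A ∩ B| = 4; needs |A ∖ B| = 2 — false.
(d) east: |A| = 8, |A ∩ B| = 5; needs |A ∩ B| ≤ 4 — false.
(e) central: |A| = 7, |A ∩ B| = 3; needs |A ∩ B| ≥ |A ∖ B| — false.

0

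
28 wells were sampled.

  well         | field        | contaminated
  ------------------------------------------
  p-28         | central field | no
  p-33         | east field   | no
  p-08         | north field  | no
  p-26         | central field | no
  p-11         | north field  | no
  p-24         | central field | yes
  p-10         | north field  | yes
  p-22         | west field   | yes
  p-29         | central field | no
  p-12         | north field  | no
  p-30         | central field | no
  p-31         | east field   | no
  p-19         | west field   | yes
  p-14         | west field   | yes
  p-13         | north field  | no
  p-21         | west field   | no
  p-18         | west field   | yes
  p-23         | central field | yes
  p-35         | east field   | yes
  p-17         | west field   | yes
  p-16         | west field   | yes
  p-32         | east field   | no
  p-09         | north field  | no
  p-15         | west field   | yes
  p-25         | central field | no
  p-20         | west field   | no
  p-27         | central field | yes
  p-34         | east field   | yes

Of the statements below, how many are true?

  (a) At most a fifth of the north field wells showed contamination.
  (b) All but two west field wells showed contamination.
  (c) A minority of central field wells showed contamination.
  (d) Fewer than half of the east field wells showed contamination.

4

(a) north field: |A| = 6, |A ∩ B| = 1; needs |A ∩ B| / |A| ≤ 1/5 — true.
(b) west field: |A| = 9, |A ∩ B| = 7; needs |A ∖ B| = 2 — true.
(c) central field: |A| = 8, |A ∩ B| = 3; needs |A ∩ B| < |A ∖ B| — true.
(d) east field: |A| = 5, |A ∩ B| = 2; needs |A ∩ B| < |A ∖ B| — true.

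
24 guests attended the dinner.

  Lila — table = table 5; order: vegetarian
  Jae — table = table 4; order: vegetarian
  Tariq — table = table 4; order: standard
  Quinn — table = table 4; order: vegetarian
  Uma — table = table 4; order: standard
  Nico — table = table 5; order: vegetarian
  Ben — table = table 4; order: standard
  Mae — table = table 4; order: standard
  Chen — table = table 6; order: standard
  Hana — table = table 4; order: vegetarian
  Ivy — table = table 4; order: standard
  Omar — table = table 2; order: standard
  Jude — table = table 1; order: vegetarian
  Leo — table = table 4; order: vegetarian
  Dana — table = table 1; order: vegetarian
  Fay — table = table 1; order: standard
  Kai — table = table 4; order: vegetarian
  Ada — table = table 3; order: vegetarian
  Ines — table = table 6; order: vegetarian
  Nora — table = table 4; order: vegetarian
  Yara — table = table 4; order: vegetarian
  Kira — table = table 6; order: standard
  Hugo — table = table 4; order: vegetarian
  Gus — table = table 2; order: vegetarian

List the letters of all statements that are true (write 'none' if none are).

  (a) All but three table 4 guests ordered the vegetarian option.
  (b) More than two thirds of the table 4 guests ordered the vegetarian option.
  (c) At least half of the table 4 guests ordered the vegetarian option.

(c)

|A| = 13, |A ∩ B| = 8, |A ∖ B| = 5.
(a) |A ∖ B| = 3: fails.
(b) |A ∩ B| / |A| > 2/3: fails.
(c) |A ∩ B| ≥ |A ∖ B|: holds.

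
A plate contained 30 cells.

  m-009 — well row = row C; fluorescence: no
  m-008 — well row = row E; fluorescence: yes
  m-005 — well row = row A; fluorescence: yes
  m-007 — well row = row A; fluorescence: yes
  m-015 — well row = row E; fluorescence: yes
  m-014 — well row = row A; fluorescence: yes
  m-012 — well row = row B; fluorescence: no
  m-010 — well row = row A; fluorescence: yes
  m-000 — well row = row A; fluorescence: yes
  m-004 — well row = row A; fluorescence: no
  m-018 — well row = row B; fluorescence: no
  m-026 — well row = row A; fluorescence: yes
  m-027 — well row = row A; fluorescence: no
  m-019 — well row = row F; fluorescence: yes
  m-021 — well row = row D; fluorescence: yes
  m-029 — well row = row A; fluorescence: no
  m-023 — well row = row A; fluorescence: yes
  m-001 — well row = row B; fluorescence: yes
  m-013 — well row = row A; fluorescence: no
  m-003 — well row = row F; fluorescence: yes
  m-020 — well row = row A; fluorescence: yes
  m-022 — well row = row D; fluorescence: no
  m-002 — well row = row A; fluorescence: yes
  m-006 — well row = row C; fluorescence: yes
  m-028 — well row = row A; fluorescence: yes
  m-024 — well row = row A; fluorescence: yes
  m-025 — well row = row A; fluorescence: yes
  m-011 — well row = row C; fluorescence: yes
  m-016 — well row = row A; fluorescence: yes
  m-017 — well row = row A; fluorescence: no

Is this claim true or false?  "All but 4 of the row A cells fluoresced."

False

'All but 4 of the row A cells fluoresced' holds iff |A ∖ B| = 4.
|A| = 18, |A ∩ B| = 13, |A ∖ B| = 5.
|A ∖ B| = 5, so the statement is false.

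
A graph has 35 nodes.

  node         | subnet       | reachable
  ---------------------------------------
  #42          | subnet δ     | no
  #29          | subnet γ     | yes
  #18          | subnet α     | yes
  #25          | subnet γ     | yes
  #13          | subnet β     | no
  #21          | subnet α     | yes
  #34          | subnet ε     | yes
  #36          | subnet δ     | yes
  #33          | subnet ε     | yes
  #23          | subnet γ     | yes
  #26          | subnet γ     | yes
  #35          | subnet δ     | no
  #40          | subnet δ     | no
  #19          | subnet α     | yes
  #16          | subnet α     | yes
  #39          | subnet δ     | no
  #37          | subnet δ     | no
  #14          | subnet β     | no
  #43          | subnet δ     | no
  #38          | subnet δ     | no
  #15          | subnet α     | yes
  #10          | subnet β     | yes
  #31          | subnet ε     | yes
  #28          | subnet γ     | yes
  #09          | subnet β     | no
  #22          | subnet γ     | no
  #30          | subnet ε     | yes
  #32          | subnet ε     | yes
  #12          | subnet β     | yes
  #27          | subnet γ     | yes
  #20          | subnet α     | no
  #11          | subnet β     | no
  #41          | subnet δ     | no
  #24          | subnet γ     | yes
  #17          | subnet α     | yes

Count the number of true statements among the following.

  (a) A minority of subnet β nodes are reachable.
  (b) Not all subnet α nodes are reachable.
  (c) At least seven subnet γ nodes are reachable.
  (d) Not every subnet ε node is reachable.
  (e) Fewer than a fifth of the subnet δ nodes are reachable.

(a) subnet β: |A| = 6, |A ∩ B| = 2; needs |A ∩ B| < |A ∖ B| — true.
(b) subnet α: |A| = 7, |A ∩ B| = 6; needs A ⊄ B (|A ∖ B| ≥ 1) — true.
(c) subnet γ: |A| = 8, |A ∩ B| = 7; needs |A ∩ B| ≥ 7 — true.
(d) subnet ε: |A| = 5, |A ∩ B| = 5; needs A ⊄ B (|A ∖ B| ≥ 1) — false.
(e) subnet δ: |A| = 9, |A ∩ B| = 1; needs |A ∩ B| / |A| < 1/5 — true.

4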